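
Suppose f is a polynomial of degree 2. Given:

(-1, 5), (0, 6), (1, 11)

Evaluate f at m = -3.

15

Write f(m) = am² + bm + c; the 3 given values yield a linear system in the 3 coefficients.
Solving, f(m) = 2m² + 3m + 6.
Then f(-3) = 15.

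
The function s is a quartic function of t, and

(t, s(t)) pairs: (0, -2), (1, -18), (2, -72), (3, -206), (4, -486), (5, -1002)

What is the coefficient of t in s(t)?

First differences: -16, -54, -134, -280, -516. Second differences: -38, -80, -146, -236. Third differences: -42, -66, -90. Fourth differences: -24, -24.
Level-4 differences are constant, so s has degree 4.
Fitting a degree-4 polynomial gives s(t) = -t^4 - t³ - 9t² - 5t - 2.
The coefficient of t is -5.

-5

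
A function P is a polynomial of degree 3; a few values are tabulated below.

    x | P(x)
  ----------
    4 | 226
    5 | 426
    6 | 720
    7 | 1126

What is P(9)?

Write P(x) = ax³ + bx² + cx + d; the 4 given values yield a linear system in the 4 coefficients.
Solving, P(x) = 3x³ + 2x² - x + 6.
Then P(9) = 2346.

2346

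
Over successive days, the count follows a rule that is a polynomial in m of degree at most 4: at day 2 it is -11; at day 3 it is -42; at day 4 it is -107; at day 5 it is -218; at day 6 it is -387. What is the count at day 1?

-2

Write the value at m as Q(m).
Write Q(m) = am^4 + bm³ + cm² + dm + e; the 5 given values yield a linear system in the 5 coefficients.
Solving, the leading coefficient vanishes, and Q(m) = -2m³ + m² + 2m - 3.
Then Q(1) = -2.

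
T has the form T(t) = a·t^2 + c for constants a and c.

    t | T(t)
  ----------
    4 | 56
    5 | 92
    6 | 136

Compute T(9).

316

From T(4) = 56 and T(5) = 92: 16a + c = 56 and 25a + c = 92.
Subtracting: 9a = 36, so a = 4; then c = 56 − 4·16 = -8.
So T(t) = 4t² − 8, and T(9) = 316.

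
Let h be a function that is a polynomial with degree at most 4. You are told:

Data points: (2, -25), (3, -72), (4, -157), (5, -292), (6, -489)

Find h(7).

Write h(k) = ak^4 + bk³ + ck² + dk + e; the 5 given values yield a linear system in the 5 coefficients.
Solving, the leading coefficient vanishes, and h(k) = -2k³ - k² - 4k + 3.
Then h(7) = -760.

-760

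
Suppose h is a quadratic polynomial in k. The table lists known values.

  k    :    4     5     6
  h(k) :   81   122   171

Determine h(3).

48

Write h(k) = ak² + bk + c; the 3 given values yield a linear system in the 3 coefficients.
Solving, h(k) = 4k² + 5k - 3.
Then h(3) = 48.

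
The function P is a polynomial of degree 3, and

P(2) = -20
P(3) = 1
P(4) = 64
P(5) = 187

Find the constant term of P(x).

-8

Write P(x) = ax³ + bx² + cx + d; the 4 given values yield a linear system in the 4 coefficients.
Solving, P(x) = 3x³ - 6x² - 6x - 8.
The constant term is P(0) = -8.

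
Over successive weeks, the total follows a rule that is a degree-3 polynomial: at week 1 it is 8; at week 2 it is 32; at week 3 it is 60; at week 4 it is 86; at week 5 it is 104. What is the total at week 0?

Write the value at t as u(t).
Write u(t) = at³ + bt² + ct + d; the 5 given values yield a linear system in the 4 coefficients.
Solving, u(t) = -t³ + 8t² + 7t - 6.
Then u(0) = -6.

-6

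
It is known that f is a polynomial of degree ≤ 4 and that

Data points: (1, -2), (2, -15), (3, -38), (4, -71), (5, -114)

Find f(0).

First differences: -13, -23, -33, -43. Second differences: -10, -10, -10.
Level-2 differences are constant, so f has degree 2.
Fitting a degree-2 polynomial gives f(n) = -5n² + 2n + 1.
Then f(0) = 1.

1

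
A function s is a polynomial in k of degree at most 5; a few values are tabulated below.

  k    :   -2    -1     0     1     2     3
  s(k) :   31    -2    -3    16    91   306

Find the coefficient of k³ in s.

First differences: -33, -1, 19, 75, 215. Second differences: 32, 20, 56, 140. Third differences: -12, 36, 84. Fourth differences: 48, 48.
Level-4 differences are constant, so s has degree 4.
Fitting a degree-4 polynomial gives s(k) = 2k^4 + 2k³ + 8k² + 7k - 3.
The coefficient of k³ is 2.

2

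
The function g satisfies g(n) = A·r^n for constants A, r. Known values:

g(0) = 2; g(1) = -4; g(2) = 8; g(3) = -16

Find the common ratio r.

Consecutive ratio: -4/2 = -2, and 8/(-4) = -2, so r = -2.
Then A·(-2)^0 = 2 gives A = 2, and g(n) = 2·(-2)^n.

-2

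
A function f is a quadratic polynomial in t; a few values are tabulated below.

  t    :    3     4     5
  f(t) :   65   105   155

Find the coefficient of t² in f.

Write f(t) = at² + bt + c; the 3 given values yield a linear system in the 3 coefficients.
Solving, f(t) = 5t² + 5t + 5.
The coefficient of t² is 5.

5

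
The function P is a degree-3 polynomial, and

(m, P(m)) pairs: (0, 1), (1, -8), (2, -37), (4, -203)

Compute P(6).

-593

Write P(m) = am³ + bm² + cm + d; the 4 given values yield a linear system in the 4 coefficients.
Solving, P(m) = -2m³ - 4m² - 3m + 1.
Then P(6) = -593.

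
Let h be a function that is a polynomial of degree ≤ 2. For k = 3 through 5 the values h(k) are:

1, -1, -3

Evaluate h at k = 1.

5

First differences: -2, -2.
Level-1 differences are constant, so h has degree 1.
Fitting a degree-1 polynomial gives h(k) = -2k + 7.
Then h(1) = 5.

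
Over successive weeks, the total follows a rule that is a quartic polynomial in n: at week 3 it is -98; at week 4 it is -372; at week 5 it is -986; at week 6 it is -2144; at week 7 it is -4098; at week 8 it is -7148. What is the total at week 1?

Write the value at n as T(n).
First differences: -274, -614, -1158, -1954, -3050. Second differences: -340, -544, -796, -1096. Third differences: -204, -252, -300. Fourth differences: -48, -48.
Level-4 differences are constant, so T has degree 4.
Fitting a degree-4 polynomial gives T(n) = -2n^4 + 2n³ + 2n + 4.
Then T(1) = 6.

6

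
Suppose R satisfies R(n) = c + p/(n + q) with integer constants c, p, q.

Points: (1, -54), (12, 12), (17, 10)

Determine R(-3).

(R(n) − c)(n + q) = p for each data point; the three points give a linear system in c and q, then p follows.
Solving: c = 6, q = -2, p = 60, so R(n) = 6 + 60/(n − 2).
Then R(-3) = 6 + 60/(-5) = -6.

-6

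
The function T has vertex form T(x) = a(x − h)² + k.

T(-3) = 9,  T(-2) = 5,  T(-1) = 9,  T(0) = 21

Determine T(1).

First differences -4, 4, 12; second difference 8 = 2a, so a = 4.
Expanding, the x-coefficient is −2ah = -8h; matching it to the data gives h = -2, and then k = 5.
So T(x) = 4(x + 2)² + 5.
T(1) = 4·3² + 5 = 41.

41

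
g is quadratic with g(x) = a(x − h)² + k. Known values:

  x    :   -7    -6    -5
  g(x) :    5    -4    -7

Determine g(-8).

First differences -9, -3; second difference 6 = 2a, so a = 3.
Expanding, the x-coefficient is −2ah = -6h; matching it to the data gives h = -5, and then k = -7.
So g(x) = 3(x + 5)² − 7.
g(-8) = 3·(-3)² − 7 = 20.

20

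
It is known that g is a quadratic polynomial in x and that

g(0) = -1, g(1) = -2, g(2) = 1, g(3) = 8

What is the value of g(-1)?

Write g(x) = ax² + bx + c; the 4 given values yield a linear system in the 3 coefficients.
Solving, g(x) = 2x² - 3x - 1.
Then g(-1) = 4.

4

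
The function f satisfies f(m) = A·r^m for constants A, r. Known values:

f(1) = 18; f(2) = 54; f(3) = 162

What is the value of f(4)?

486

Consecutive ratio: 54/18 = 3, and 162/54 = 3, so r = 3.
Then A·3^1 = 18 gives A = 6, and f(m) = 6·3^m.
f(4) = 6·3^4 = 486.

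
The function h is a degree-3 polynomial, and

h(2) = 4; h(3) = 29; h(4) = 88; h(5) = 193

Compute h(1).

Write h(t) = at³ + bt² + ct + d; the 4 given values yield a linear system in the 4 coefficients.
Solving, h(t) = 2t³ - t² - 8t + 8.
Then h(1) = 1.

1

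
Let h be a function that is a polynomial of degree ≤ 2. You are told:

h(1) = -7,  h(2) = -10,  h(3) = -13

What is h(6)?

Write h(n) = an² + bn + c; the 3 given values yield a linear system in the 3 coefficients.
Solving, the leading coefficient vanishes, and h(n) = -3n - 4.
Then h(6) = -22.

-22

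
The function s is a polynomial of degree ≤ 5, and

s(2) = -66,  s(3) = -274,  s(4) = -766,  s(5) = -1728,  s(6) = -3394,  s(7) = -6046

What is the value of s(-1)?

-6

Write s(x) = ax^5 + bx^4 + cx³ + dx² + ex + p; the 6 given values yield a linear system in the 6 coefficients.
Solving, the leading coefficient vanishes, and s(x) = -2x^4 - 3x³ - 5x² + 4x + 2.
Then s(-1) = -6.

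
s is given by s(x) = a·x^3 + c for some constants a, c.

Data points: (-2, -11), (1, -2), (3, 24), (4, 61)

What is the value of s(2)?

5

From s(-2) = -11 and s(1) = -2: -8a + c = -11 and 1a + c = -2.
Subtracting: 9a = 9, so a = 1; then c = -11 − 1·(-8) = -3.
So s(x) = 1x³ − 3, and s(2) = 5.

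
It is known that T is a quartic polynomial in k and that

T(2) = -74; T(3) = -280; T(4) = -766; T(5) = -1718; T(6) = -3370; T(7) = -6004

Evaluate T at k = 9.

First differences: -206, -486, -952, -1652, -2634. Second differences: -280, -466, -700, -982. Third differences: -186, -234, -282. Fourth differences: -48, -48.
Level-4 differences are constant, so T has degree 4.
Fitting a degree-4 polynomial gives T(k) = -2k^4 - 3k³ - 3k² - 4k + 2.
Then T(9) = -15586.

-15586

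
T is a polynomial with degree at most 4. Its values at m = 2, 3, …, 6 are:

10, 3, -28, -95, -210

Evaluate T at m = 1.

First differences: -7, -31, -67, -115. Second differences: -24, -36, -48. Third differences: -12, -12.
Level-3 differences are constant, so T has degree 3.
Fitting a degree-3 polynomial gives T(m) = -2m³ + 6m² + m.
Then T(1) = 5.

5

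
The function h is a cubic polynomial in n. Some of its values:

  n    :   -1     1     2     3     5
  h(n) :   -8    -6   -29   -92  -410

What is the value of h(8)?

Write h(n) = an³ + bn² + cn + d; the 5 given values yield a linear system in the 4 coefficients.
Solving, h(n) = -3n³ - 2n² + 4n - 5.
Then h(8) = -1637.

-1637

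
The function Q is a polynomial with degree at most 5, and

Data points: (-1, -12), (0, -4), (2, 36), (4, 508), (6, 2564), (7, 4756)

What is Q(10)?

Write Q(t) = at^5 + bt^4 + ct³ + dt² + et + p; the 6 given values yield a linear system in the 6 coefficients.
Solving, the leading coefficient vanishes, and Q(t) = 2t^4 - 2t² + 8t - 4.
Then Q(10) = 19876.

19876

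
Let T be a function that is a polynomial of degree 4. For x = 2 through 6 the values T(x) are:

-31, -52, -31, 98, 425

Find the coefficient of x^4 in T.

1

Write T(x) = ax^4 + bx³ + cx² + dx + e; the 5 given values yield a linear system in the 5 coefficients.
Solving, T(x) = x^4 - 3x³ - 7x² + 6x - 7.
The coefficient of x^4 is 1.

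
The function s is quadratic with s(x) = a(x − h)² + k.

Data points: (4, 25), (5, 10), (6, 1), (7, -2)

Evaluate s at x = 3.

46

First differences -15, -9, -3; second difference 6 = 2a, so a = 3.
Expanding, the x-coefficient is −2ah = -6h; matching it to the data gives h = 7, and then k = -2.
So s(x) = 3(x − 7)² − 2.
s(3) = 3·(-4)² − 2 = 46.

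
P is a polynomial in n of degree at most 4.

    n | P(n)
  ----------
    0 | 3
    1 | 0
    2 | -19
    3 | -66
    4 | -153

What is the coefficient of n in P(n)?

Write P(n) = an^4 + bn³ + cn² + dn + e; the 5 given values yield a linear system in the 5 coefficients.
Solving, the leading coefficient vanishes, and P(n) = -2n³ - 2n² + n + 3.
The coefficient of n is 1.

1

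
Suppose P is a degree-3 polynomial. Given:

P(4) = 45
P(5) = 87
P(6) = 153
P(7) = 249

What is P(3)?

21

Write P(m) = am³ + bm² + cm + d; the 4 given values yield a linear system in the 4 coefficients.
Solving, P(m) = m³ - 3m² + 8m - 3.
Then P(3) = 21.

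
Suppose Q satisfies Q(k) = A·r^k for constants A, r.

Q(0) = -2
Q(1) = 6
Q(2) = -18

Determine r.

Consecutive ratio: 6/(-2) = -3, and -18/6 = -3, so r = -3.
Then A·(-3)^0 = -2 gives A = -2, and Q(k) = -2·(-3)^k.

-3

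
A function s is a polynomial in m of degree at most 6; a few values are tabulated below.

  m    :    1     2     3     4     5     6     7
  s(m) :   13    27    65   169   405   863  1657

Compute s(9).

First differences: 14, 38, 104, 236, 458, 794. Second differences: 24, 66, 132, 222, 336. Third differences: 42, 66, 90, 114. Fourth differences: 24, 24, 24.
Level-4 differences are constant, so s has degree 4.
Fitting a degree-4 polynomial gives s(m) = m^4 - 3m³ + 5m² + 5m + 5.
Then s(9) = 4829.

4829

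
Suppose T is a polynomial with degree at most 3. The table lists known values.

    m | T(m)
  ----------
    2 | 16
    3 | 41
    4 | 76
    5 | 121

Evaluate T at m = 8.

First differences: 25, 35, 45. Second differences: 10, 10.
Level-2 differences are constant, so T has degree 2.
Fitting a degree-2 polynomial gives T(m) = 5m² - 4.
Then T(8) = 316.

316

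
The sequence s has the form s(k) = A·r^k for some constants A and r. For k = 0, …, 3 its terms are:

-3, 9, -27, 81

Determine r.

-3

Consecutive ratio: 9/(-3) = -3, and -27/9 = -3, so r = -3.
Then A·(-3)^0 = -3 gives A = -3, and s(k) = -3·(-3)^k.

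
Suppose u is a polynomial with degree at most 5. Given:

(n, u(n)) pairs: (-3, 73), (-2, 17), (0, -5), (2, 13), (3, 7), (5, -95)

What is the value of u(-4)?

175

Write u(n) = an^5 + bn^4 + cn³ + dn² + en + p; the 6 given values yield a linear system in the 6 coefficients.
Solving, the top 2 coefficients vanish, and u(n) = -2n³ + 5n² + 7n - 5.
Then u(-4) = 175.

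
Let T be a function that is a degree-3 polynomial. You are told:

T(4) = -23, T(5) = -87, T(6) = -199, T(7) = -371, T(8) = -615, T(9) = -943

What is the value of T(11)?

First differences: -64, -112, -172, -244, -328. Second differences: -48, -60, -72, -84. Third differences: -12, -12, -12.
Level-3 differences are constant, so T has degree 3.
Fitting a degree-3 polynomial gives T(t) = -2t³ + 6t² + 4t - 7.
Then T(11) = -1899.

-1899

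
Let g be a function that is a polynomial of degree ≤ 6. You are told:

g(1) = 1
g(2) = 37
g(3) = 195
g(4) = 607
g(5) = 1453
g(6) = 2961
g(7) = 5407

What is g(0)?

First differences: 36, 158, 412, 846, 1508, 2446. Second differences: 122, 254, 434, 662, 938. Third differences: 132, 180, 228, 276. Fourth differences: 48, 48, 48.
Level-4 differences are constant, so g has degree 4.
Fitting a degree-4 polynomial gives g(m) = 2m^4 + 2m³ - m² - 5m + 3.
The constant term is g(0) = 3.

3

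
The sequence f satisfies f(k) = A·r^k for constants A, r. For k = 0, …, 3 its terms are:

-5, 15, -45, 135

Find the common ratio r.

-3

Consecutive ratio: 15/(-5) = -3, and -45/15 = -3, so r = -3.
Then A·(-3)^0 = -5 gives A = -5, and f(k) = -5·(-3)^k.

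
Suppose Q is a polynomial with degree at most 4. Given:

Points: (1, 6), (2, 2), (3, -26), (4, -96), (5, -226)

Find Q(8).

First differences: -4, -28, -70, -130. Second differences: -24, -42, -60. Third differences: -18, -18.
Level-3 differences are constant, so Q has degree 3.
Fitting a degree-3 polynomial gives Q(x) = -3x³ + 6x² - x + 4.
Then Q(8) = -1156.

-1156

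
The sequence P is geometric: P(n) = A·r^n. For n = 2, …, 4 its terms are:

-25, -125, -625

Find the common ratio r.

Consecutive ratio: -125/(-25) = 5, and -625/(-125) = 5, so r = 5.
Then A·5^2 = -25 gives A = -1, and P(n) = -1·5^n.

5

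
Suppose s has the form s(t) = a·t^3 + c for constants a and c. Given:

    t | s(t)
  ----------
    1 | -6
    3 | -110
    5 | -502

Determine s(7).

From s(1) = -6 and s(3) = -110: 1a + c = -6 and 27a + c = -110.
Subtracting: 26a = -104, so a = -4; then c = -6 − (-4)·1 = -2.
So s(t) = -4t³ − 2, and s(7) = -1374.

-1374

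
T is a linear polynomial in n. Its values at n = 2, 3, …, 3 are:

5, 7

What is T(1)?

Write T(n) = an + b; the 2 given values yield a linear system in the 2 coefficients.
Solving, T(n) = 2n + 1.
Then T(1) = 3.

3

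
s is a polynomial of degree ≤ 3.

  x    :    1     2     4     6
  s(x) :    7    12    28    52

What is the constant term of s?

Write s(x) = ax³ + bx² + cx + d; the 4 given values yield a linear system in the 4 coefficients.
Solving, the leading coefficient vanishes, and s(x) = x² + 2x + 4.
The constant term is s(0) = 4.

4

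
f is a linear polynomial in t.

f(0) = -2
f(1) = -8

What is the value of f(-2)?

10

Write f(t) = at + b; the 2 given values yield a linear system in the 2 coefficients.
Solving, f(t) = -6t - 2.
Then f(-2) = 10.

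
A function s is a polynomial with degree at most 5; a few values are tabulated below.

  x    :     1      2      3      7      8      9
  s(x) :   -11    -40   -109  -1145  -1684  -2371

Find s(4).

Write s(x) = ax^5 + bx^4 + cx³ + dx² + ex + p; the 6 given values yield a linear system in the 6 coefficients.
Solving, the top 2 coefficients vanish, and s(x) = -3x³ - 2x² - 2x - 4.
Then s(4) = -236.

-236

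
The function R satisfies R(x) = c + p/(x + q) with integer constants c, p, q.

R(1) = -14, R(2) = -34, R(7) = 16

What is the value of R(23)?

8

(R(x) − c)(x + q) = p for each data point; the three points give a linear system in c and q, then p follows.
Solving: c = 6, q = -3, p = 40, so R(x) = 6 + 40/(x − 3).
Then R(23) = 6 + 40/20 = 8.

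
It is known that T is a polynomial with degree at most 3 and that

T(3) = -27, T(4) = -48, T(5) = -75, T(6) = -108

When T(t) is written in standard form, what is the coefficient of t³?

0

First differences: -21, -27, -33. Second differences: -6, -6.
Level-2 differences are constant, so T has degree 2.
Fitting a degree-2 polynomial gives T(t) = -3t².
The coefficient of t³ is 0.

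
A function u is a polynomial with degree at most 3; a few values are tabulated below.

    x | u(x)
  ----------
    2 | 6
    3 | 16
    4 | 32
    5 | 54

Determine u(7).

116

First differences: 10, 16, 22. Second differences: 6, 6.
Level-2 differences are constant, so u has degree 2.
Fitting a degree-2 polynomial gives u(x) = 3x² - 5x + 4.
Then u(7) = 116.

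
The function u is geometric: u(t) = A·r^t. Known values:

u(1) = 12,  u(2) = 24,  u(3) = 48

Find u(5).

192

Consecutive ratio: 24/12 = 2, and 48/24 = 2, so r = 2.
Then A·2^1 = 12 gives A = 6, and u(t) = 6·2^t.
u(5) = 6·2^5 = 192.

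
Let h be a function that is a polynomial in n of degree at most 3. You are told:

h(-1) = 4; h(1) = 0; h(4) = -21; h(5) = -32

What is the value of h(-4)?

Write h(n) = an³ + bn² + cn + d; the 4 given values yield a linear system in the 4 coefficients.
Solving, the leading coefficient vanishes, and h(n) = -n² - 2n + 3.
Then h(-4) = -5.

-5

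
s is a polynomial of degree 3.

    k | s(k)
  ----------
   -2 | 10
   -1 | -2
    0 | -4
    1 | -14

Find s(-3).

Write s(k) = ak³ + bk² + ck + d; the 4 given values yield a linear system in the 4 coefficients.
Solving, s(k) = -3k³ - 4k² - 3k - 4.
Then s(-3) = 50.

50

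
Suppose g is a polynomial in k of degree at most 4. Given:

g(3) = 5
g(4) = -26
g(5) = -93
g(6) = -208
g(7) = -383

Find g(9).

Write g(k) = ak^4 + bk³ + ck² + dk + e; the 5 given values yield a linear system in the 5 coefficients.
Solving, the leading coefficient vanishes, and g(k) = -2k³ + 6k² + k + 2.
Then g(9) = -961.

-961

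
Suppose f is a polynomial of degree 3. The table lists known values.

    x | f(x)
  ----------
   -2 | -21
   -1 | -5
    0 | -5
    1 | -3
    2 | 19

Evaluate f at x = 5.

First differences: 16, 0, 2, 22. Second differences: -16, 2, 20. Third differences: 18, 18.
Level-3 differences are constant, so f has degree 3.
Fitting a degree-3 polynomial gives f(x) = 3x³ + x² - 2x - 5.
Then f(5) = 385.

385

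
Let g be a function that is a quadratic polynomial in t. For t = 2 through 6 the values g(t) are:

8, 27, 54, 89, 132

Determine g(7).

First differences: 19, 27, 35, 43. Second differences: 8, 8, 8.
Level-2 differences are constant, so g has degree 2.
Extending the table by one column gives the next first difference 51, so g(7) = 132 + 51 = 183.

183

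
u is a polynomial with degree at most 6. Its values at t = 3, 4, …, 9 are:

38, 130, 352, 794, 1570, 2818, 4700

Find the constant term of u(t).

First differences: 92, 222, 442, 776, 1248, 1882. Second differences: 130, 220, 334, 472, 634. Third differences: 90, 114, 138, 162. Fourth differences: 24, 24, 24.
Level-4 differences are constant, so u has degree 4.
Fitting a degree-4 polynomial gives u(t) = t^4 - 3t³ + 4t² + 2.
The constant term is u(0) = 2.

2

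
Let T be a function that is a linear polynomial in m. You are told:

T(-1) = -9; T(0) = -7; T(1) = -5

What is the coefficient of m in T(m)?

First differences: 2, 2.
Level-1 differences are constant, so T has degree 1.
Fitting a degree-1 polynomial gives T(m) = 2m - 7.
The coefficient of m is 2.

2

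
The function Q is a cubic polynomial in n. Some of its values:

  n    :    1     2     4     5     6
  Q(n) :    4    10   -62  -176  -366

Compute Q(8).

-1046

Write Q(n) = an³ + bn² + cn + d; the 5 given values yield a linear system in the 4 coefficients.
Solving, Q(n) = -3n³ + 7n² + 6n - 6.
Then Q(8) = -1046.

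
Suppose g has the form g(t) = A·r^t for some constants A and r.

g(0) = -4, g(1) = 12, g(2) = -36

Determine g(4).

Consecutive ratio: 12/(-4) = -3, and -36/12 = -3, so r = -3.
Then A·(-3)^0 = -4 gives A = -4, and g(t) = -4·(-3)^t.
g(4) = -4·(-3)^4 = -324.

-324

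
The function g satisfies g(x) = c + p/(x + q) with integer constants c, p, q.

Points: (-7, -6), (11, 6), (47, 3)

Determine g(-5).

-10

(g(x) − c)(x + q) = p for each data point; the three points give a linear system in c and q, then p follows.
Solving: c = 2, q = 1, p = 48, so g(x) = 2 + 48/(x + 1).
Then g(-5) = 2 + 48/(-4) = -10.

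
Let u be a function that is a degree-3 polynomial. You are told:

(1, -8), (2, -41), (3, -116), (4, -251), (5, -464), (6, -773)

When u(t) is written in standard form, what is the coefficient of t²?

-3

Write u(t) = at³ + bt² + ct + d; the 6 given values yield a linear system in the 4 coefficients.
Solving, u(t) = -3t³ - 3t² - 3t + 1.
The coefficient of t² is -3.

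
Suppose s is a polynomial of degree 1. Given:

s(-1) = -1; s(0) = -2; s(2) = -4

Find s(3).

-5

Write s(m) = am + b; the 3 given values yield a linear system in the 2 coefficients.
Solving, s(m) = -m - 2.
Then s(3) = -5.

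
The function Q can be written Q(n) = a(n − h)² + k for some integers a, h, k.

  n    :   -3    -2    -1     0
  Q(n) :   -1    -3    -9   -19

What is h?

-3

First differences -2, -6, -10; second difference -4 = 2a, so a = -2.
Expanding, the n-coefficient is −2ah = 4h; matching it to the data gives h = -3, and then k = -1.
So Q(n) = -2(n + 3)² − 1.
Hence h = -3.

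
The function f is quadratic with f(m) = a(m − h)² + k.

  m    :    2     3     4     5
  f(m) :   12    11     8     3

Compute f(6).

First differences -1, -3, -5; second difference -2 = 2a, so a = -1.
Expanding, the m-coefficient is −2ah = 2h; matching it to the data gives h = 2, and then k = 12.
So f(m) = -1(m − 2)² + 12.
f(6) = -1·4² + 12 = -4.

-4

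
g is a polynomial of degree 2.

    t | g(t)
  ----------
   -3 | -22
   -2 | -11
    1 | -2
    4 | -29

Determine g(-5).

Write g(t) = at² + bt + c; the 4 given values yield a linear system in the 3 coefficients.
Solving, g(t) = -2t² + t - 1.
Then g(-5) = -56.

-56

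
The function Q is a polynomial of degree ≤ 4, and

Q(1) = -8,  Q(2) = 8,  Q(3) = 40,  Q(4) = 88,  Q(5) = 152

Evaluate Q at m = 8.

440

First differences: 16, 32, 48, 64. Second differences: 16, 16, 16.
Level-2 differences are constant, so Q has degree 2.
Fitting a degree-2 polynomial gives Q(m) = 8m² - 8m - 8.
Then Q(8) = 440.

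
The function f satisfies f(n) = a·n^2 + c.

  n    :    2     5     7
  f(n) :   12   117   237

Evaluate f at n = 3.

37

From f(2) = 12 and f(5) = 117: 4a + c = 12 and 25a + c = 117.
Subtracting: 21a = 105, so a = 5; then c = 12 − 5·4 = -8.
So f(n) = 5n² − 8, and f(3) = 37.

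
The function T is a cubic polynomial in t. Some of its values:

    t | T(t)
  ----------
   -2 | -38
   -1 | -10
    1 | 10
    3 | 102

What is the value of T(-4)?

Write T(t) = at³ + bt² + ct + d; the 4 given values yield a linear system in the 4 coefficients.
Solving, T(t) = 3t³ + 7t.
Then T(-4) = -220.

-220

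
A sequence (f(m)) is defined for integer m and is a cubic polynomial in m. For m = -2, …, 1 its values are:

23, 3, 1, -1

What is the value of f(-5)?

Write f(m) = am³ + bm² + cm + d; the 4 given values yield a linear system in the 4 coefficients.
Solving, f(m) = -3m³ + m + 1.
Then f(-5) = 371.

371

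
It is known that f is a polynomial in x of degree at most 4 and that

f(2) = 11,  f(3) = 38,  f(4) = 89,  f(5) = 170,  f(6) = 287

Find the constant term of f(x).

Write f(x) = ax^4 + bx³ + cx² + dx + e; the 5 given values yield a linear system in the 5 coefficients.
Solving, the leading coefficient vanishes, and f(x) = x³ + 3x² - 7x + 5.
The constant term is f(0) = 5.

5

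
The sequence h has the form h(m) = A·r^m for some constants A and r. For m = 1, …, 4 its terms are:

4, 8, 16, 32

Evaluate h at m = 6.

Consecutive ratio: 8/4 = 2, and 16/8 = 2, so r = 2.
Then A·2^1 = 4 gives A = 2, and h(m) = 2·2^m.
h(6) = 2·2^6 = 128.

128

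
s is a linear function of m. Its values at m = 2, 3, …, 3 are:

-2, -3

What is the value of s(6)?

-6

Write s(m) = am + b; the 2 given values yield a linear system in the 2 coefficients.
Solving, s(m) = -m.
Then s(6) = -6.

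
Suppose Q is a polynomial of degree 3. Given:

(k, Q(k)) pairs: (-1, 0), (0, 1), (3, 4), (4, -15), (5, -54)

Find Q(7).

-216

Write Q(k) = ak³ + bk² + ck + d; the 5 given values yield a linear system in the 4 coefficients.
Solving, Q(k) = -k³ + 2k² + 4k + 1.
Then Q(7) = -216.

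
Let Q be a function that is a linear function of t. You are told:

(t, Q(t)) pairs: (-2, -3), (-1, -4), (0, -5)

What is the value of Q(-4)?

First differences: -1, -1.
Level-1 differences are constant, so Q has degree 1.
Fitting a degree-1 polynomial gives Q(t) = -t - 5.
Then Q(-4) = -1.

-1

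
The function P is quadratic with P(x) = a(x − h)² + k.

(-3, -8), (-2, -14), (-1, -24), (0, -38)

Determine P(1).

-56

First differences -6, -10, -14; second difference -4 = 2a, so a = -2.
Expanding, the x-coefficient is −2ah = 4h; matching it to the data gives h = -4, and then k = -6.
So P(x) = -2(x + 4)² − 6.
P(1) = -2·5² − 6 = -56.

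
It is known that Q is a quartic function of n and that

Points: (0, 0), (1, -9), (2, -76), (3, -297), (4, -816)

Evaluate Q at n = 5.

-1825

Write Q(n) = an^4 + bn³ + cn² + dn + e; the 5 given values yield a linear system in the 5 coefficients.
Solving, Q(n) = -2n^4 - 4n³ - 3n².
Then Q(5) = -1825.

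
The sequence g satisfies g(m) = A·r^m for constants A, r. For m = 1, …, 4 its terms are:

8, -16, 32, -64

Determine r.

-2

Consecutive ratio: -16/8 = -2, and 32/(-16) = -2, so r = -2.
Then A·(-2)^1 = 8 gives A = -4, and g(m) = -4·(-2)^m.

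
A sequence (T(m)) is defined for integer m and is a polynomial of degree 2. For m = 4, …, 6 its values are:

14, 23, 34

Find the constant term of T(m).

-2

Write T(m) = am² + bm + c; the 3 given values yield a linear system in the 3 coefficients.
Solving, T(m) = m² - 2.
The constant term is T(0) = -2.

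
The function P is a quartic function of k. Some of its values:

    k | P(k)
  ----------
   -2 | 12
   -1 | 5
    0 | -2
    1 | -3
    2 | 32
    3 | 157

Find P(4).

First differences: -7, -7, -1, 35, 125. Second differences: 0, 6, 36, 90. Third differences: 6, 30, 54. Fourth differences: 24, 24.
Level-4 differences are constant, so P has degree 4.
Extending the table by one column gives the next first difference 293, so P(4) = 157 + 293 = 450.

450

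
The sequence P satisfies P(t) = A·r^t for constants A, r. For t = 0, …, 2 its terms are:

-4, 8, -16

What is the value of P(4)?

-64

Consecutive ratio: 8/(-4) = -2, and -16/8 = -2, so r = -2.
Then A·(-2)^0 = -4 gives A = -4, and P(t) = -4·(-2)^t.
P(4) = -4·(-2)^4 = -64.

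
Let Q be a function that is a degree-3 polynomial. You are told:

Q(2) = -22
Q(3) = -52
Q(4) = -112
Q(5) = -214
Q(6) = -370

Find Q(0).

-4

First differences: -30, -60, -102, -156. Second differences: -30, -42, -54. Third differences: -12, -12.
Level-3 differences are constant, so Q has degree 3.
Fitting a degree-3 polynomial gives Q(m) = -2m³ + 3m² - 7m - 4.
Then Q(0) = -4.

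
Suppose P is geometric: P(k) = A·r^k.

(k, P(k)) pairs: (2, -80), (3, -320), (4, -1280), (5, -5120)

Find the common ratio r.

4

Consecutive ratio: -320/(-80) = 4, and -1280/(-320) = 4, so r = 4.
Then A·4^2 = -80 gives A = -5, and P(k) = -5·4^k.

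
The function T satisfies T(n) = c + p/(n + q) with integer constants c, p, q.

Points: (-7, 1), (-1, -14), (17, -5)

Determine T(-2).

(T(n) − c)(n + q) = p for each data point; the three points give a linear system in c and q, then p follows.
Solving: c = -4, q = 3, p = -20, so T(n) = -4 − 20/(n + 3).
Then T(-2) = -4 − 20/1 = -24.

-24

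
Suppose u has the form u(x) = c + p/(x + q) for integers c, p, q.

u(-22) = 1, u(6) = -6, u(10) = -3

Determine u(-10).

2

(u(x) − c)(x + q) = p for each data point; the three points give a linear system in c and q, then p follows.
Solving: c = 0, q = -2, p = -24, so u(x) = -24/(x − 2).
Then u(-10) = 0 − 24/(-12) = 2.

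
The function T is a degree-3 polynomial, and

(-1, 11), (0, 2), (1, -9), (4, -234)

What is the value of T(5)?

Write T(m) = am³ + bm² + cm + d; the 4 given values yield a linear system in the 4 coefficients.
Solving, T(m) = -3m³ - m² - 7m + 2.
Then T(5) = -433.

-433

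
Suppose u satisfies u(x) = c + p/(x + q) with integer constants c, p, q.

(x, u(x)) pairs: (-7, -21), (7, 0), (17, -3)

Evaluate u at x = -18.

-10

(u(x) − c)(x + q) = p for each data point; the three points give a linear system in c and q, then p follows.
Solving: c = -6, q = 3, p = 60, so u(x) = -6 + 60/(x + 3).
Then u(-18) = -6 + 60/(-15) = -10.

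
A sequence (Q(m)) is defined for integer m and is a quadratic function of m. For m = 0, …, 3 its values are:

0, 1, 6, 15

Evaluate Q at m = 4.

28

Write Q(m) = am² + bm + c; the 4 given values yield a linear system in the 3 coefficients.
Solving, Q(m) = 2m² - m.
Then Q(4) = 28.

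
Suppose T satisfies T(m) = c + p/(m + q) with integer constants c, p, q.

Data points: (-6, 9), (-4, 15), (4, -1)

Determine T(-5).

(T(m) − c)(m + q) = p for each data point; the three points give a linear system in c and q, then p follows.
Solving: c = 3, q = 2, p = -24, so T(m) = 3 − 24/(m + 2).
Then T(-5) = 3 − 24/(-3) = 11.

11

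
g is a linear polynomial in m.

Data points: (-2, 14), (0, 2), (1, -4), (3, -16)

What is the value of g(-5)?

Write g(m) = am + b; the 4 given values yield a linear system in the 2 coefficients.
Solving, g(m) = -6m + 2.
Then g(-5) = 32.

32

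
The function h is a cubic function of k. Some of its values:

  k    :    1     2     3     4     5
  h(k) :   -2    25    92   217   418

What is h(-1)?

-8

Write h(k) = ak³ + bk² + ck + d; the 5 given values yield a linear system in the 4 coefficients.
Solving, h(k) = 3k³ + 2k² - 7.
Then h(-1) = -8.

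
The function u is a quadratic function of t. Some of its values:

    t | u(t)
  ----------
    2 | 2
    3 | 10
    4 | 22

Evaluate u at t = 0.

-2

Write u(t) = at² + bt + c; the 3 given values yield a linear system in the 3 coefficients.
Solving, u(t) = 2t² - 2t - 2.
Then u(0) = -2.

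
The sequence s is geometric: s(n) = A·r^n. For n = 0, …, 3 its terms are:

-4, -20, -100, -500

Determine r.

5

Consecutive ratio: -20/(-4) = 5, and -100/(-20) = 5, so r = 5.
Then A·5^0 = -4 gives A = -4, and s(n) = -4·5^n.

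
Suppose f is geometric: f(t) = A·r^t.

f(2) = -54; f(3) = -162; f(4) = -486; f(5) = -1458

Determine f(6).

Consecutive ratio: -162/(-54) = 3, and -486/(-162) = 3, so r = 3.
Then A·3^2 = -54 gives A = -6, and f(t) = -6·3^t.
f(6) = -6·3^6 = -4374.

-4374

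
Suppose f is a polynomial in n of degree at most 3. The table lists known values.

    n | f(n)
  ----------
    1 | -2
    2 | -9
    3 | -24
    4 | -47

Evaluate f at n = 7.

Write f(n) = an³ + bn² + cn + d; the 4 given values yield a linear system in the 4 coefficients.
Solving, the leading coefficient vanishes, and f(n) = -4n² + 5n - 3.
Then f(7) = -164.

-164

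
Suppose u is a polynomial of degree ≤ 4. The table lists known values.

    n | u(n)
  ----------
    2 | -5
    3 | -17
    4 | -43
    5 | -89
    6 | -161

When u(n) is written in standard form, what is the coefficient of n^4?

First differences: -12, -26, -46, -72. Second differences: -14, -20, -26. Third differences: -6, -6.
Level-3 differences are constant, so u has degree 3.
Fitting a degree-3 polynomial gives u(n) = -n³ + 2n² - 3n + 1.
The coefficient of n^4 is 0.

0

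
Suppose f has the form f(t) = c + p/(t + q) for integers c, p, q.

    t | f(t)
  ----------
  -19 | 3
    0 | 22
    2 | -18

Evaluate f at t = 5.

-3

(f(t) − c)(t + q) = p for each data point; the three points give a linear system in c and q, then p follows.
Solving: c = 2, q = -1, p = -20, so f(t) = 2 − 20/(t − 1).
Then f(5) = 2 − 20/4 = -3.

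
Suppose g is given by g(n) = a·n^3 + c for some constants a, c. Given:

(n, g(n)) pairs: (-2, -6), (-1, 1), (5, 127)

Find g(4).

From g(-2) = -6 and g(-1) = 1: -8a + c = -6 and -1a + c = 1.
Subtracting: 7a = 7, so a = 1; then c = -6 − 1·(-8) = 2.
So g(n) = 1n³ + 2, and g(4) = 66.

66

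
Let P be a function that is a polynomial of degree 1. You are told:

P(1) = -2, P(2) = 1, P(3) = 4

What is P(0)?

-5

First differences: 3, 3.
Level-1 differences are constant, so P has degree 1.
Fitting a degree-1 polynomial gives P(t) = 3t - 5.
Then P(0) = -5.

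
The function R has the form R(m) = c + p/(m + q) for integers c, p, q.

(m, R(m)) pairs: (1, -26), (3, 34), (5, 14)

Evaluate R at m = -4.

-1

(R(m) − c)(m + q) = p for each data point; the three points give a linear system in c and q, then p follows.
Solving: c = 4, q = -2, p = 30, so R(m) = 4 + 30/(m − 2).
Then R(-4) = 4 + 30/(-6) = -1.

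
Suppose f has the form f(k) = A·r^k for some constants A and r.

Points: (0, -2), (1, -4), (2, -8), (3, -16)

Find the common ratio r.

Consecutive ratio: -4/(-2) = 2, and -8/(-4) = 2, so r = 2.
Then A·2^0 = -2 gives A = -2, and f(k) = -2·2^k.

2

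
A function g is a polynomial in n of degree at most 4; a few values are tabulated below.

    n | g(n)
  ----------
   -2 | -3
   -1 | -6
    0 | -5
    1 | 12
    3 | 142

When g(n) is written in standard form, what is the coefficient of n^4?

Write g(n) = an^4 + bn³ + cn² + dn + e; the 5 given values yield a linear system in the 5 coefficients.
Solving, the leading coefficient vanishes, and g(n) = 2n³ + 8n² + 7n - 5.
The coefficient of n^4 is 0.

0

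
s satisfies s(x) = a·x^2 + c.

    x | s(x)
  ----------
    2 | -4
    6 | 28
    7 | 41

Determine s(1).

From s(2) = -4 and s(6) = 28: 4a + c = -4 and 36a + c = 28.
Subtracting: 32a = 32, so a = 1; then c = -4 − 1·4 = -8.
So s(x) = 1x² − 8, and s(1) = -7.

-7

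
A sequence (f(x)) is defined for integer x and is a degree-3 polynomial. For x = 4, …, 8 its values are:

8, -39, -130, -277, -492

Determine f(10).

-1174

First differences: -47, -91, -147, -215. Second differences: -44, -56, -68. Third differences: -12, -12.
Level-3 differences are constant, so f has degree 3.
Fitting a degree-3 polynomial gives f(x) = -2x³ + 8x² + 3x - 4.
Then f(10) = -1174.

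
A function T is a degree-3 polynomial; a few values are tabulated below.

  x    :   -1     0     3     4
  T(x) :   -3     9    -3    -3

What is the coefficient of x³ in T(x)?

Write T(x) = ax³ + bx² + cx + d; the 4 given values yield a linear system in the 4 coefficients.
Solving, T(x) = x³ - 6x² + 5x + 9.
The coefficient of x³ is 1.

1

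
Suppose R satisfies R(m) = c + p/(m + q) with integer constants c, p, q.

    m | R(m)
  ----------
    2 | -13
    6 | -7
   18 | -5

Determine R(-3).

2

(R(m) − c)(m + q) = p for each data point; the three points give a linear system in c and q, then p follows.
Solving: c = -4, q = 0, p = -18, so R(m) = -4 − 18/(m + 0).
Then R(-3) = -4 − 18/(-3) = 2.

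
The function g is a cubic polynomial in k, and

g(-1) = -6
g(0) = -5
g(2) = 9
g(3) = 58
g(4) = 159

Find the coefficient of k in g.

Write g(k) = ak³ + bk² + ck + d; the 5 given values yield a linear system in the 4 coefficients.
Solving, g(k) = 3k³ - k² - 3k - 5.
The coefficient of k is -3.

-3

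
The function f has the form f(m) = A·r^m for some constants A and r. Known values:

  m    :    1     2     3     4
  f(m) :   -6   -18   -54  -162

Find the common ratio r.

3

Consecutive ratio: -18/(-6) = 3, and -54/(-18) = 3, so r = 3.
Then A·3^1 = -6 gives A = -2, and f(m) = -2·3^m.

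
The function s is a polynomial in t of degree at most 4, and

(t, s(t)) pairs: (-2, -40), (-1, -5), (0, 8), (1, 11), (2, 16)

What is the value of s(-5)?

First differences: 35, 13, 3, 5. Second differences: -22, -10, 2. Third differences: 12, 12.
Level-3 differences are constant, so s has degree 3.
Fitting a degree-3 polynomial gives s(t) = 2t³ - 5t² + 6t + 8.
Then s(-5) = -397.

-397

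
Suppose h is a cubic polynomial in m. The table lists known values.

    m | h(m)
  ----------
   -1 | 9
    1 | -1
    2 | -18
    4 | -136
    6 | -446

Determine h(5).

-261

Write h(m) = am³ + bm² + cm + d; the 5 given values yield a linear system in the 4 coefficients.
Solving, h(m) = -2m³ - 3m + 4.
Then h(5) = -261.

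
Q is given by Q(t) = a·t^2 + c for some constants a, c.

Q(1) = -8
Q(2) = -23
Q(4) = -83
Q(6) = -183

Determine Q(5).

-128

From Q(1) = -8 and Q(2) = -23: 1a + c = -8 and 4a + c = -23.
Subtracting: 3a = -15, so a = -5; then c = -8 − (-5)·1 = -3.
So Q(t) = -5t² − 3, and Q(5) = -128.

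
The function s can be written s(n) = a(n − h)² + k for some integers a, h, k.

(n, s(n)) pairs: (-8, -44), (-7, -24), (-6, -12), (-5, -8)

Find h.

First differences 20, 12, 4; second difference -8 = 2a, so a = -4.
Expanding, the n-coefficient is −2ah = 8h; matching it to the data gives h = -5, and then k = -8.
So s(n) = -4(n + 5)² − 8.
Hence h = -5.

-5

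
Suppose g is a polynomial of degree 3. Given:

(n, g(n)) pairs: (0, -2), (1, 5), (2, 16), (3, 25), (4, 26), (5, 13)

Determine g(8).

First differences: 7, 11, 9, 1, -13. Second differences: 4, -2, -8, -14. Third differences: -6, -6, -6.
Level-3 differences are constant, so g has degree 3.
Fitting a degree-3 polynomial gives g(n) = -n³ + 5n² + 3n - 2.
Then g(8) = -170.

-170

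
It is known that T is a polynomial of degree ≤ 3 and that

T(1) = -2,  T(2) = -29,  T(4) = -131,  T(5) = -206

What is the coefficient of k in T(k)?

Write T(k) = ak³ + bk² + ck + d; the 4 given values yield a linear system in the 4 coefficients.
Solving, the leading coefficient vanishes, and T(k) = -8k² - 3k + 9.
The coefficient of k is -3.

-3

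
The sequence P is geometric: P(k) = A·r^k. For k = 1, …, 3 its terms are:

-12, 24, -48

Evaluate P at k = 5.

-192

Consecutive ratio: 24/(-12) = -2, and -48/24 = -2, so r = -2.
Then A·(-2)^1 = -12 gives A = 6, and P(k) = 6·(-2)^k.
P(5) = 6·(-2)^5 = -192.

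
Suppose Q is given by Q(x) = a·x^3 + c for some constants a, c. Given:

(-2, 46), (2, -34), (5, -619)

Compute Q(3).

From Q(-2) = 46 and Q(2) = -34: -8a + c = 46 and 8a + c = -34.
Subtracting: 16a = -80, so a = -5; then c = 46 − (-5)·(-8) = 6.
So Q(x) = -5x³ + 6, and Q(3) = -129.

-129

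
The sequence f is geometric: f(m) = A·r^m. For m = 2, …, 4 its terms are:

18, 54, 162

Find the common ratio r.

3

Consecutive ratio: 54/18 = 3, and 162/54 = 3, so r = 3.
Then A·3^2 = 18 gives A = 2, and f(m) = 2·3^m.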